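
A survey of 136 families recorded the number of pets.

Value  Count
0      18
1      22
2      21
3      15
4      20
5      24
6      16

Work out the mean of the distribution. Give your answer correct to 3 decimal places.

2.978

Values: 0, 1, 2, 3, 4, 5, 6
Σfx = 18×0 + 22×1 + 21×2 + 15×3 + 20×4 + 24×5 + 16×6 = 405
n = Σf = 136
Mean = 405 / 136 = 2.9779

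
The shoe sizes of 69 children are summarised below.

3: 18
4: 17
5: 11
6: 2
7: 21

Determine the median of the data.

4

Cumulative frequencies: 18, 35, 46, 48, 69
n = 69, so the median is the value in position (n+1)/2 = 35.
Position 35 falls at value 4.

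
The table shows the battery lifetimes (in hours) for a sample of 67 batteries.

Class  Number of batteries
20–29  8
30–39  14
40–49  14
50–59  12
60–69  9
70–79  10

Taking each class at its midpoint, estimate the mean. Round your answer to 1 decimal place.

49.0

Midpoints: 24.5, 34.5, 44.5, 54.5, 64.5, 74.5
Σfm = 8×24.5 + 14×34.5 + 14×44.5 + 12×54.5 + 9×64.5 + 10×74.5 = 3281.5
n = Σf = 67
Mean = 3281.5 / 67 = 48.9776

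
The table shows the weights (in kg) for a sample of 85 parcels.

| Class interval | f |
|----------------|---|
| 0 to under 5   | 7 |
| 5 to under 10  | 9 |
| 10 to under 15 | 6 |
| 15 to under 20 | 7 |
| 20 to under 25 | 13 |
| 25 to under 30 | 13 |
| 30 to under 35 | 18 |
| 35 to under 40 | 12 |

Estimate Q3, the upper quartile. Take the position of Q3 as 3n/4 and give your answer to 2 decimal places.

32.43

Cumulative frequencies: 7, 16, 22, 29, 42, 55, 73, 85
n = 85; position = 3n/4 = 63.75.
This falls in the class 30 to under 35: L = 30, F = 55, f = 18, h = 5.
Upper quartile ≈ 30 + ((63.75 − 55) / 18) × 5 = 32.4306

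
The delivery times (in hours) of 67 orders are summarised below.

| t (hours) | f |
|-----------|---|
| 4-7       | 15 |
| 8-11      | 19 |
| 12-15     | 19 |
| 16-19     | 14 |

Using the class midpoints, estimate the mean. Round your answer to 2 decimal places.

Midpoints: 5.5, 9.5, 13.5, 17.5
Σfm = 15×5.5 + 19×9.5 + 19×13.5 + 14×17.5 = 764.5
n = Σf = 67
Mean = 764.5 / 67 = 11.4104

11.41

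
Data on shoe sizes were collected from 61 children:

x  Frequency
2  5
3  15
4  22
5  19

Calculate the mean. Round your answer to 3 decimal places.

Values: 2, 3, 4, 5
Σfx = 5×2 + 15×3 + 22×4 + 19×5 = 238
n = Σf = 61
Mean = 238 / 61 = 3.9016

3.902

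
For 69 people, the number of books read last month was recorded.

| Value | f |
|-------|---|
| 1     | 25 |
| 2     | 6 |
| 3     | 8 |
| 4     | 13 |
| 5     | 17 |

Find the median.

3

Cumulative frequencies: 25, 31, 39, 52, 69
n = 69, so the median is the value in position (n+1)/2 = 35.
Position 35 falls at value 3.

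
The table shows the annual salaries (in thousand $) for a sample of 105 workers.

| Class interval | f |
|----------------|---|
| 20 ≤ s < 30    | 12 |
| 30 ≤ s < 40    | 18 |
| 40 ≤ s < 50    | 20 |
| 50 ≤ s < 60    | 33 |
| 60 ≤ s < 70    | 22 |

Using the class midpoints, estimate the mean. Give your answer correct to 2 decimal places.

48.33

Midpoints: 25, 35, 45, 55, 65
Σfm = 12×25 + 18×35 + 20×45 + 33×55 + 22×65 = 5075
n = Σf = 105
Mean = 5075 / 105 = 48.3333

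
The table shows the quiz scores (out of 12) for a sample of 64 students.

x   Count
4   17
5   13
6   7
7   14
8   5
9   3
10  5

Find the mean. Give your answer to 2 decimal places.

Values: 4, 5, 6, 7, 8, 9, 10
Σfx = 17×4 + 13×5 + 7×6 + 14×7 + 5×8 + 3×9 + 5×10 = 390
n = Σf = 64
Mean = 390 / 64 = 6.0938

6.09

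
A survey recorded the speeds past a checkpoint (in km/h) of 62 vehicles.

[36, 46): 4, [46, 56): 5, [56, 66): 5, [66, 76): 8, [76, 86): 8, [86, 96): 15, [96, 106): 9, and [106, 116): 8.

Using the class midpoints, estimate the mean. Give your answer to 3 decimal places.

82.290

Midpoints: 41, 51, 61, 71, 81, 91, 101, 111
Σfm = 4×41 + 5×51 + 5×61 + 8×71 + 8×81 + 15×91 + 9×101 + 8×111 = 5102
n = Σf = 62
Mean = 5102 / 62 = 82.2903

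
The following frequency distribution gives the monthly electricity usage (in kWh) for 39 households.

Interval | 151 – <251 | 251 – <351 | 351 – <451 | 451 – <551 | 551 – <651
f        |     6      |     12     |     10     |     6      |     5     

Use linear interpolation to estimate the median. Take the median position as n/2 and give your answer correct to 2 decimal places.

366.00

Cumulative frequencies: 6, 18, 28, 34, 39
n = 39; position = n/2 = 19.5.
This falls in the class 351 – <451: L = 351, F = 18, f = 10, h = 100.
Median ≈ 351 + ((19.5 − 18) / 10) × 100 = 366.0000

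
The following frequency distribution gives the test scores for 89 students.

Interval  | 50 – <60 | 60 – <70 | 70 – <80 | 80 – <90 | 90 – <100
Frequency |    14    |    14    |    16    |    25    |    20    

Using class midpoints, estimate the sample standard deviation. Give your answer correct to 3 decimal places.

Midpoints: 55, 65, 75, 85, 95
n = 89, Σfm = 6905, mean = 77.5843
Σfm² = 552625
Σf(m − x̄)² = Σfm² − (Σfm)²/n = 552625 − 6905²/89 = 16905.6180
Sample variance = 16905.6180 / 88 = 192.1093
Standard deviation = √192.1093 = 13.8603

13.860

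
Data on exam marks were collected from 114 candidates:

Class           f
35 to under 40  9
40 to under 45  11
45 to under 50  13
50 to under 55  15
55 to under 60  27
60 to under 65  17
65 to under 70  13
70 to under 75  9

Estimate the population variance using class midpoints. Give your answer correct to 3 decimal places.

Midpoints: 37.5, 42.5, 47.5, 52.5, 57.5, 62.5, 67.5, 72.5
n = 114, Σfm = 6355, mean = 55.7456
Σfm² = 365412.5
Σf(m − x̄)² = Σfm² − (Σfm)²/n = 365412.5 − 6355²/114 = 11149.1228
Population variance = 11149.1228 / 114 = 97.7993

97.799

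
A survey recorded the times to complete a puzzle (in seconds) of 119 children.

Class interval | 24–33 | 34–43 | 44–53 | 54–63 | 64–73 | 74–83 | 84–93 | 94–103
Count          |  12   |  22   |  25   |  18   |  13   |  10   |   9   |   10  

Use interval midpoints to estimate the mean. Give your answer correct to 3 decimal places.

58.080

Midpoints: 28.5, 38.5, 48.5, 58.5, 68.5, 78.5, 88.5, 98.5
Σfm = 12×28.5 + 22×38.5 + 25×48.5 + 18×58.5 + 13×68.5 + 10×78.5 + 9×88.5 + 10×98.5 = 6911.5
n = Σf = 119
Mean = 6911.5 / 119 = 58.0798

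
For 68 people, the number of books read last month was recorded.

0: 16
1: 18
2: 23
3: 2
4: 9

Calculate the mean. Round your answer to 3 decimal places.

Values: 0, 1, 2, 3, 4
Σfx = 16×0 + 18×1 + 23×2 + 2×3 + 9×4 = 106
n = Σf = 68
Mean = 106 / 68 = 1.5588

1.559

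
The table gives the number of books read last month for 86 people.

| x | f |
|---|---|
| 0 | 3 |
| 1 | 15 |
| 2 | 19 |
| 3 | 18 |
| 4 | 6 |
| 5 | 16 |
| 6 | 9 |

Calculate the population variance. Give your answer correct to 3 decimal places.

2.982

Values: 0, 1, 2, 3, 4, 5, 6
n = 86, Σfx = 265, mean = 3.0814
Σfx² = 1073
Σf(x − x̄)² = Σfx² − (Σfx)²/n = 1073 − 265²/86 = 256.4302
Population variance = 256.4302 / 86 = 2.9817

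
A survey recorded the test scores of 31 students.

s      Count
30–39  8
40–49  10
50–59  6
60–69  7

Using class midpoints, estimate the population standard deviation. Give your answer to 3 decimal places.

Midpoints: 34.5, 44.5, 54.5, 64.5
n = 31, Σfm = 1499.5, mean = 48.3710
Σfm² = 76267.75
Σf(m − x̄)² = Σfm² − (Σfm)²/n = 76267.75 − 1499.5²/31 = 3735.4839
Population variance = 3735.4839 / 31 = 120.4995
Standard deviation = √120.4995 = 10.9772

10.977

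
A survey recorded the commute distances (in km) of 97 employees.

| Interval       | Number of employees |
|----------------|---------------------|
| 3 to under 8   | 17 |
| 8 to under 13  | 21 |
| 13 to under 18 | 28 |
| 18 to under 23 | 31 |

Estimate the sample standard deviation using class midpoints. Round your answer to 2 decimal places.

5.45

Midpoints: 5.5, 10.5, 15.5, 20.5
n = 97, Σfm = 1383.5, mean = 14.2629
Σfm² = 22584.25
Σf(m − x̄)² = Σfm² − (Σfm)²/n = 22584.25 − 1383.5²/97 = 2851.5464
Sample variance = 2851.5464 / 96 = 29.7036
Standard deviation = √29.7036 = 5.4501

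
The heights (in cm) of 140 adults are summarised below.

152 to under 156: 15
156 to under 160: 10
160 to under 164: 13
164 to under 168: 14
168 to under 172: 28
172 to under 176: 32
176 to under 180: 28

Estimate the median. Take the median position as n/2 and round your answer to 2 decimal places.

Cumulative frequencies: 15, 25, 38, 52, 80, 112, 140
n = 140; position = n/2 = 70.
This falls in the class 168 to under 172: L = 168, F = 52, f = 28, h = 4.
Median ≈ 168 + ((70 − 52) / 28) × 4 = 170.5714

170.57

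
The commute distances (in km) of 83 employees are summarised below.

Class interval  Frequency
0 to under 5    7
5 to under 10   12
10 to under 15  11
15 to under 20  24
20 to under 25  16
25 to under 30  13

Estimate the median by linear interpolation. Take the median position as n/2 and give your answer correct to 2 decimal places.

Cumulative frequencies: 7, 19, 30, 54, 70, 83
n = 83; position = n/2 = 41.5.
This falls in the class 15 to under 20: L = 15, F = 30, f = 24, h = 5.
Median ≈ 15 + ((41.5 − 30) / 24) × 5 = 17.3958

17.40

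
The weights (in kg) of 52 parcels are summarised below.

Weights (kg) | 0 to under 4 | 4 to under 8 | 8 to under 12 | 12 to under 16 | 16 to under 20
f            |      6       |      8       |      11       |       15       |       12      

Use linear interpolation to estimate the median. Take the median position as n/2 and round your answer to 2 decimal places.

Cumulative frequencies: 6, 14, 25, 40, 52
n = 52; position = n/2 = 26.
This falls in the class 12 to under 16: L = 12, F = 25, f = 15, h = 4.
Median ≈ 12 + ((26 − 25) / 15) × 4 = 12.2667

12.27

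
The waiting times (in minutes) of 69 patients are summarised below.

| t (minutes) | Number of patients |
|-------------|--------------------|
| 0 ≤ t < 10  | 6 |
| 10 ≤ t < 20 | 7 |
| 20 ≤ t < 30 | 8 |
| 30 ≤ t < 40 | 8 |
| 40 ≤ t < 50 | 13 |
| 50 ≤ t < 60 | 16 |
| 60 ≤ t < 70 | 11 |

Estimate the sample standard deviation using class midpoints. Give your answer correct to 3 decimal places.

Midpoints: 5, 15, 25, 35, 45, 55, 65
n = 69, Σfm = 2795, mean = 40.5072
Σfm² = 137725
Σf(m − x̄)² = Σfm² − (Σfm)²/n = 137725 − 2795²/69 = 24507.2464
Sample variance = 24507.2464 / 68 = 360.4007
Standard deviation = √360.4007 = 18.9842

18.984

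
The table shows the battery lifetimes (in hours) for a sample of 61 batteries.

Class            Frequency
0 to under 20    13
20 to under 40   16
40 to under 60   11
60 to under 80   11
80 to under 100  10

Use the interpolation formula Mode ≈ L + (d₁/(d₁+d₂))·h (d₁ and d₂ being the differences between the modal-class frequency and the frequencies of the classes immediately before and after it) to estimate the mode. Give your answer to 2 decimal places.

27.50

Modal class: 20 to under 40 (highest frequency 16).
d₁ = 16 − 13 = 3, d₂ = 16 − 11 = 5
Mode ≈ 20 + (3/(3+5)) × 20 = 20 + 7.5000 = 27.5000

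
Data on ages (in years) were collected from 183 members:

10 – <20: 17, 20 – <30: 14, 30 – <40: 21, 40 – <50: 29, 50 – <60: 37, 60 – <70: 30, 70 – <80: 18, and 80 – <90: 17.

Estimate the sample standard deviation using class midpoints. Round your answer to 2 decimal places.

20.21

Midpoints: 15, 25, 35, 45, 55, 65, 75, 85
n = 183, Σfm = 9425, mean = 51.5027
Σfm² = 559775
Σf(m − x̄)² = Σfm² − (Σfm)²/n = 559775 − 9425²/183 = 74361.7486
Sample variance = 74361.7486 / 182 = 408.5810
Standard deviation = √408.5810 = 20.2134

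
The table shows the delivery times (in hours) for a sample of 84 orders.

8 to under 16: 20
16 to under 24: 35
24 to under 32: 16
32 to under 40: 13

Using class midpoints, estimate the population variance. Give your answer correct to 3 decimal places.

Midpoints: 12, 20, 28, 36
n = 84, Σfm = 1856, mean = 22.0952
Σfm² = 46272
Σf(m − x̄)² = Σfm² − (Σfm)²/n = 46272 − 1856²/84 = 5263.2381
Population variance = 5263.2381 / 84 = 62.6576

62.658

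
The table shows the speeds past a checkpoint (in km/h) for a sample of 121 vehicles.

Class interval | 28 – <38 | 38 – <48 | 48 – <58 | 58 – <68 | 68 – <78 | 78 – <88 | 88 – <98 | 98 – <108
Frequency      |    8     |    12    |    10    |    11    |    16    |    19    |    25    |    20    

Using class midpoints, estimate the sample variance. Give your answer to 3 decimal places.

Midpoints: 33, 43, 53, 63, 73, 83, 93, 103
n = 121, Σfm = 9133, mean = 75.4793
Σfm² = 747209
Σf(m − x̄)² = Σfm² − (Σfm)²/n = 747209 − 9133²/121 = 57856.1983
Sample variance = 57856.1983 / 120 = 482.1350

482.135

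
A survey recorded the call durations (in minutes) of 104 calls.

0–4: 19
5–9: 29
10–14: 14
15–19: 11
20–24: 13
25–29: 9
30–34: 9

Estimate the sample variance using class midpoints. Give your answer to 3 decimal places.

Midpoints: 2, 7, 12, 17, 22, 27, 32
n = 104, Σfm = 1413, mean = 13.5865
Σfm² = 28761
Σf(m − x̄)² = Σfm² − (Σfm)²/n = 28761 − 1413²/104 = 9563.2212
Sample variance = 9563.2212 / 103 = 92.8468

92.847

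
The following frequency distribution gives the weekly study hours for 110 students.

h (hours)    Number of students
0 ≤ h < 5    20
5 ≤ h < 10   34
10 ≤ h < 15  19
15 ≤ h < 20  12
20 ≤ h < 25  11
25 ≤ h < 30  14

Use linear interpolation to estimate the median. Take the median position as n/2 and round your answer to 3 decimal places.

10.263

Cumulative frequencies: 20, 54, 73, 85, 96, 110
n = 110; position = n/2 = 55.
This falls in the class 10 ≤ h < 15: L = 10, F = 54, f = 19, h = 5.
Median ≈ 10 + ((55 − 54) / 19) × 5 = 10.2632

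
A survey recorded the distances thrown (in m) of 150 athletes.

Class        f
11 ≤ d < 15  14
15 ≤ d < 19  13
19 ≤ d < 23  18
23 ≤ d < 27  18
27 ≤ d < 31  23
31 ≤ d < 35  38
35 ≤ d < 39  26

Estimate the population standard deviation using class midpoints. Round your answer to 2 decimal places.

Midpoints: 13, 17, 21, 25, 29, 33, 37
n = 150, Σfm = 4114, mean = 27.4267
Σfm² = 121630
Σf(m − x̄)² = Σfm² − (Σfm)²/n = 121630 − 4114²/150 = 8796.6933
Population variance = 8796.6933 / 150 = 58.6446
Standard deviation = √58.6446 = 7.6580

7.66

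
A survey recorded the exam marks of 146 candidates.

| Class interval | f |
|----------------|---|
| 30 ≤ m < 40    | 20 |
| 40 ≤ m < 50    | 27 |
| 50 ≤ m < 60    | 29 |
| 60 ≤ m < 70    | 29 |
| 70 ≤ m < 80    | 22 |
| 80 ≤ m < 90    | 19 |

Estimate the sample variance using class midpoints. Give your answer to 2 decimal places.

253.67

Midpoints: 35, 45, 55, 65, 75, 85
n = 146, Σfm = 8660, mean = 59.3151
Σfm² = 550450
Σf(m − x̄)² = Σfm² − (Σfm)²/n = 550450 − 8660²/146 = 36781.5068
Sample variance = 36781.5068 / 145 = 253.6656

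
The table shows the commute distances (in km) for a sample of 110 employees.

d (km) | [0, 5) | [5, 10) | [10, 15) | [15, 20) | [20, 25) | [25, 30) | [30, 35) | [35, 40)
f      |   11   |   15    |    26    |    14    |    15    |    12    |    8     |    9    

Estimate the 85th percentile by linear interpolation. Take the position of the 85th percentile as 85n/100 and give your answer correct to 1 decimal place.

Cumulative frequencies: 11, 26, 52, 66, 81, 93, 101, 110
n = 110; position = 85n/100 = 93.5.
This falls in the class [30, 35): L = 30, F = 93, f = 8, h = 5.
85th percentile ≈ 30 + ((93.5 − 93) / 8) × 5 = 30.3125

30.3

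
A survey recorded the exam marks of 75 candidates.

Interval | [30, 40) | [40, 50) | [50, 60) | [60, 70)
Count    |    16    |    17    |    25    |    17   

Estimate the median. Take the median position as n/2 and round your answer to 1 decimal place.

Cumulative frequencies: 16, 33, 58, 75
n = 75; position = n/2 = 37.5.
This falls in the class [50, 60): L = 50, F = 33, f = 25, h = 10.
Median ≈ 50 + ((37.5 − 33) / 25) × 10 = 51.8000

51.8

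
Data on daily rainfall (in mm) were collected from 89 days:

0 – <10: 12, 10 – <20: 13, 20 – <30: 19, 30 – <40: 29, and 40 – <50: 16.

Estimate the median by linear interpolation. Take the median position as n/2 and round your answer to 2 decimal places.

30.17

Cumulative frequencies: 12, 25, 44, 73, 89
n = 89; position = n/2 = 44.5.
This falls in the class 30 – <40: L = 30, F = 44, f = 29, h = 10.
Median ≈ 30 + ((44.5 − 44) / 29) × 10 = 30.1724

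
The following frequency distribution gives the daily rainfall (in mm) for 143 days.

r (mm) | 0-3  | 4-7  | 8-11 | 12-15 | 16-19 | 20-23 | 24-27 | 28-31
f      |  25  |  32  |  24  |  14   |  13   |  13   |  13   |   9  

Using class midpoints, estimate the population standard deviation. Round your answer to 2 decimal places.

Midpoints: 1.5, 5.5, 9.5, 13.5, 17.5, 21.5, 25.5, 29.5
n = 143, Σfm = 1734.5, mean = 12.1294
Σfm² = 32017.75
Σf(m − x̄)² = Σfm² − (Σfm)²/n = 32017.75 − 1734.5²/143 = 10979.3566
Population variance = 10979.3566 / 143 = 76.7787
Standard deviation = √76.7787 = 8.7623

8.76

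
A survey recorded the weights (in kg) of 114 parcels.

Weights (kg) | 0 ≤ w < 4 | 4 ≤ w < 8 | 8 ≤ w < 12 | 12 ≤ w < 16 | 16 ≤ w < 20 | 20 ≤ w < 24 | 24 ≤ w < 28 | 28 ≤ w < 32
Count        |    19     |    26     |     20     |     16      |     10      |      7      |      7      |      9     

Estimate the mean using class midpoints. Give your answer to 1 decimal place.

Midpoints: 2, 6, 10, 14, 18, 22, 26, 30
Σfm = 19×2 + 26×6 + 20×10 + 16×14 + 10×18 + 7×22 + 7×26 + 9×30 = 1404
n = Σf = 114
Mean = 1404 / 114 = 12.3158

12.3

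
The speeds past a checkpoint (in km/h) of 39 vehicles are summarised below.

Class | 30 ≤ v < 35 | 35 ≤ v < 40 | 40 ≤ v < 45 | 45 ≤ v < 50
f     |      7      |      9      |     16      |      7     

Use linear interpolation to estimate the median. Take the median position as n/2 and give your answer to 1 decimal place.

Cumulative frequencies: 7, 16, 32, 39
n = 39; position = n/2 = 19.5.
This falls in the class 40 ≤ v < 45: L = 40, F = 16, f = 16, h = 5.
Median ≈ 40 + ((19.5 − 16) / 16) × 5 = 41.0938

41.1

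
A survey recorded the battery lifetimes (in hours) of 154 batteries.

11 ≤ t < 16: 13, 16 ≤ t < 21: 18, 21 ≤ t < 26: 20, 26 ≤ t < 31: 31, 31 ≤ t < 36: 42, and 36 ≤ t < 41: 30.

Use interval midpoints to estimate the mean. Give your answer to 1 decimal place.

Midpoints: 13.5, 18.5, 23.5, 28.5, 33.5, 38.5
Σfm = 13×13.5 + 18×18.5 + 20×23.5 + 31×28.5 + 42×33.5 + 30×38.5 = 4424
n = Σf = 154
Mean = 4424 / 154 = 28.7273

28.7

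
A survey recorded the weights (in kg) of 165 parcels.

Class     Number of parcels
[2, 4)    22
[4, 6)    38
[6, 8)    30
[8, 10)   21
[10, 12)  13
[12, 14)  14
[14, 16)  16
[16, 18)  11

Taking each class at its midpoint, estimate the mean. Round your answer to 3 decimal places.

Midpoints: 3, 5, 7, 9, 11, 13, 15, 17
Σfm = 22×3 + 38×5 + 30×7 + 21×9 + 13×11 + 14×13 + 16×15 + 11×17 = 1407
n = Σf = 165
Mean = 1407 / 165 = 8.5273

8.527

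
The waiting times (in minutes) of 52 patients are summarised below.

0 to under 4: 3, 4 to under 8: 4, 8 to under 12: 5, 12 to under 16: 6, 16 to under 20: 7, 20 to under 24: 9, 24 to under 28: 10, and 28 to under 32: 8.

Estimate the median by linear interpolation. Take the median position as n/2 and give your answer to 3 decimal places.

20.444

Cumulative frequencies: 3, 7, 12, 18, 25, 34, 44, 52
n = 52; position = n/2 = 26.
This falls in the class 20 to under 24: L = 20, F = 25, f = 9, h = 4.
Median ≈ 20 + ((26 − 25) / 9) × 4 = 20.4444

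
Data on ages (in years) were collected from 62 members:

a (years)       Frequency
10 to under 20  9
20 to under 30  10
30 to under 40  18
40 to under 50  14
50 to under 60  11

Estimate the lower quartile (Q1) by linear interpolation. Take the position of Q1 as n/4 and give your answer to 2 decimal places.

26.50

Cumulative frequencies: 9, 19, 37, 51, 62
n = 62; position = n/4 = 15.5.
This falls in the class 20 to under 30: L = 20, F = 9, f = 10, h = 10.
Lower quartile ≈ 20 + ((15.5 − 9) / 10) × 10 = 26.5000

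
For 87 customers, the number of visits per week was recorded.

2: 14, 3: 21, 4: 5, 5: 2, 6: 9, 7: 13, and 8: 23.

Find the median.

6

Cumulative frequencies: 14, 35, 40, 42, 51, 64, 87
n = 87, so the median is the value in position (n+1)/2 = 44.
Position 44 falls at value 6.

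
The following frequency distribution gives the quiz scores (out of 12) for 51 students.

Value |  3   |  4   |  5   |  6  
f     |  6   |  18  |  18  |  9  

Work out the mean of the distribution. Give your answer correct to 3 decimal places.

4.588

Values: 3, 4, 5, 6
Σfx = 6×3 + 18×4 + 18×5 + 9×6 = 234
n = Σf = 51
Mean = 234 / 51 = 4.5882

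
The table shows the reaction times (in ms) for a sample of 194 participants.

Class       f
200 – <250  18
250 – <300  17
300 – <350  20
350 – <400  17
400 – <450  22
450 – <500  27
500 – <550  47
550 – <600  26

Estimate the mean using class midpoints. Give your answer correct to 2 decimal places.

Midpoints: 225, 275, 325, 375, 425, 475, 525, 575
Σfm = 18×225 + 17×275 + 20×325 + 17×375 + 22×425 + 27×475 + 47×525 + 26×575 = 83400
n = Σf = 194
Mean = 83400 / 194 = 429.8969

429.90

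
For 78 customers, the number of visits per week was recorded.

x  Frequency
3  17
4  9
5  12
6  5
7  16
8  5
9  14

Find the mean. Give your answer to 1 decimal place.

Values: 3, 4, 5, 6, 7, 8, 9
Σfx = 17×3 + 9×4 + 12×5 + 5×6 + 16×7 + 5×8 + 14×9 = 455
n = Σf = 78
Mean = 455 / 78 = 5.8333

5.8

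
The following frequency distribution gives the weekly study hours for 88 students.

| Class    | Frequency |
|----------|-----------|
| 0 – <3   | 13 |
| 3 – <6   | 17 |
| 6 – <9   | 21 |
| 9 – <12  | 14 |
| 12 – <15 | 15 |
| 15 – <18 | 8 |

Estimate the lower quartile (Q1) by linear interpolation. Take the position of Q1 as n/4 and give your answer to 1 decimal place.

4.6

Cumulative frequencies: 13, 30, 51, 65, 80, 88
n = 88; position = n/4 = 22.
This falls in the class 3 – <6: L = 3, F = 13, f = 17, h = 3.
Lower quartile ≈ 3 + ((22 − 13) / 17) × 3 = 4.5882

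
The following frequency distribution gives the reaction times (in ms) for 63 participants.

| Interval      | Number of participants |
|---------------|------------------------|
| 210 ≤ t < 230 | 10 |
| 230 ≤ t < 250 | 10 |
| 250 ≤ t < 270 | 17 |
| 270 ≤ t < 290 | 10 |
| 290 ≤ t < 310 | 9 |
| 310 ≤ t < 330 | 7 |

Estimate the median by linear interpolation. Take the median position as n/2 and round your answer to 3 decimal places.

Cumulative frequencies: 10, 20, 37, 47, 56, 63
n = 63; position = n/2 = 31.5.
This falls in the class 250 ≤ t < 270: L = 250, F = 20, f = 17, h = 20.
Median ≈ 250 + ((31.5 − 20) / 17) × 20 = 263.5294

263.529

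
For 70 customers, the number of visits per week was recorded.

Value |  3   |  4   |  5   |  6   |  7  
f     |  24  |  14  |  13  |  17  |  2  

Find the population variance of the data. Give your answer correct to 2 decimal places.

Values: 3, 4, 5, 6, 7
n = 70, Σfx = 309, mean = 4.4143
Σfx² = 1475
Σf(x − x̄)² = Σfx² − (Σfx)²/n = 1475 − 309²/70 = 110.9857
Population variance = 110.9857 / 70 = 1.5855

1.59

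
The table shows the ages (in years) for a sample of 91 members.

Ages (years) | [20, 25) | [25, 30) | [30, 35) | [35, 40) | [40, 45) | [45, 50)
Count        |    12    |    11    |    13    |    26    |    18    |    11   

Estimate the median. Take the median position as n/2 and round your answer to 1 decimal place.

Cumulative frequencies: 12, 23, 36, 62, 80, 91
n = 91; position = n/2 = 45.5.
This falls in the class [35, 40): L = 35, F = 36, f = 26, h = 5.
Median ≈ 35 + ((45.5 − 36) / 26) × 5 = 36.8269

36.8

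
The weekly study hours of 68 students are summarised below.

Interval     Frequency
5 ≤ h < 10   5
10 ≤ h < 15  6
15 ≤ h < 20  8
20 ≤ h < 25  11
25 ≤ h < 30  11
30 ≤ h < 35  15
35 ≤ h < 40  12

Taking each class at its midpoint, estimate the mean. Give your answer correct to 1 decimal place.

Midpoints: 7.5, 12.5, 17.5, 22.5, 27.5, 32.5, 37.5
Σfm = 5×7.5 + 6×12.5 + 8×17.5 + 11×22.5 + 11×27.5 + 15×32.5 + 12×37.5 = 1740
n = Σf = 68
Mean = 1740 / 68 = 25.5882

25.6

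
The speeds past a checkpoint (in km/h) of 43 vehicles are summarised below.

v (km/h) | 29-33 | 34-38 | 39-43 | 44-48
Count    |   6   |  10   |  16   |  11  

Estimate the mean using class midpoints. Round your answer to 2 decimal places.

Midpoints: 31, 36, 41, 46
Σfm = 6×31 + 10×36 + 16×41 + 11×46 = 1708
n = Σf = 43
Mean = 1708 / 43 = 39.7209

39.72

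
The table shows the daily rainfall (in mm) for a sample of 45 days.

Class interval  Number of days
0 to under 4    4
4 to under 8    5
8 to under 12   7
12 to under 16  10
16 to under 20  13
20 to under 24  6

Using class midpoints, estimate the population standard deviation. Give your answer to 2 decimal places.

Midpoints: 2, 6, 10, 14, 18, 22
n = 45, Σfm = 614, mean = 13.6444
Σfm² = 9972
Σf(m − x̄)² = Σfm² − (Σfm)²/n = 9972 − 614²/45 = 1594.3111
Population variance = 1594.3111 / 45 = 35.4291
Standard deviation = √35.4291 = 5.9522

5.95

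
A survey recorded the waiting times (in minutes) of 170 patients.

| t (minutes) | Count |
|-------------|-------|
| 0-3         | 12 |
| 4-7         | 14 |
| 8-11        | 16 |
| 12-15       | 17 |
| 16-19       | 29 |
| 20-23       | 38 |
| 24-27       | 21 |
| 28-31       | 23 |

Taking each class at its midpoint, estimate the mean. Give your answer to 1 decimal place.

Midpoints: 1.5, 5.5, 9.5, 13.5, 17.5, 21.5, 25.5, 29.5
Σfm = 12×1.5 + 14×5.5 + 16×9.5 + 17×13.5 + 29×17.5 + 38×21.5 + 21×25.5 + 23×29.5 = 3015
n = Σf = 170
Mean = 3015 / 170 = 17.7353

17.7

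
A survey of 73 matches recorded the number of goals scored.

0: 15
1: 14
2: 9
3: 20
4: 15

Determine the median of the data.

Cumulative frequencies: 15, 29, 38, 58, 73
n = 73, so the median is the value in position (n+1)/2 = 37.
Position 37 falls at value 2.

2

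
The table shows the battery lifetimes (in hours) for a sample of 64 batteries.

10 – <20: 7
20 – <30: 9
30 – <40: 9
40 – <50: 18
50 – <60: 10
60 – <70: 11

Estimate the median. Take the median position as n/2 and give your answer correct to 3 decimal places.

Cumulative frequencies: 7, 16, 25, 43, 53, 64
n = 64; position = n/2 = 32.
This falls in the class 40 – <50: L = 40, F = 25, f = 18, h = 10.
Median ≈ 40 + ((32 − 25) / 18) × 10 = 43.8889

43.889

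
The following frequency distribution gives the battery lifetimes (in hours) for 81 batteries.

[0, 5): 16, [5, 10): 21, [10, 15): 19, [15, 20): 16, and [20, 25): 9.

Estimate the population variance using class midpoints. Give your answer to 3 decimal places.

Midpoints: 2.5, 7.5, 12.5, 17.5, 22.5
n = 81, Σfm = 917.5, mean = 11.3272
Σfm² = 13706.25
Σf(m − x̄)² = Σfm² − (Σfm)²/n = 13706.25 − 917.5²/81 = 3313.5802
Population variance = 3313.5802 / 81 = 40.9084

40.908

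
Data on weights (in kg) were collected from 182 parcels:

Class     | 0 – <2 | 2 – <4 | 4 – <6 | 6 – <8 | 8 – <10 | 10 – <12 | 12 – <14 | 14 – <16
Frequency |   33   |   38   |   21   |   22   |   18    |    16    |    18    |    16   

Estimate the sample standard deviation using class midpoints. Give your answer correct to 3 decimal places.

4.620

Midpoints: 1, 3, 5, 7, 9, 11, 13, 15
n = 182, Σfm = 1218, mean = 6.6923
Σfm² = 12014
Σf(m − x̄)² = Σfm² − (Σfm)²/n = 12014 − 1218²/182 = 3862.7692
Sample variance = 3862.7692 / 181 = 21.3413
Standard deviation = √21.3413 = 4.6197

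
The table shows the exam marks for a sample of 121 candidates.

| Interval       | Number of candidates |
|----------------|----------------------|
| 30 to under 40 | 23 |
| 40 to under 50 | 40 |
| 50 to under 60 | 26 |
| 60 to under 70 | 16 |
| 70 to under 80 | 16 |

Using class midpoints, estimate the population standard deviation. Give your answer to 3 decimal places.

Midpoints: 35, 45, 55, 65, 75
n = 121, Σfm = 6275, mean = 51.8595
Σfm² = 345425
Σf(m − x̄)² = Σfm² − (Σfm)²/n = 345425 − 6275²/121 = 20006.6116
Population variance = 20006.6116 / 121 = 165.3439
Standard deviation = √165.3439 = 12.8586

12.859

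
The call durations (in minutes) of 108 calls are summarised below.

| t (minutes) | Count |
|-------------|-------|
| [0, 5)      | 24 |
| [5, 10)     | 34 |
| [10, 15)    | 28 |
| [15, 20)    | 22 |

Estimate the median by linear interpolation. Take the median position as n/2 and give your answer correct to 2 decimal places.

9.41

Cumulative frequencies: 24, 58, 86, 108
n = 108; position = n/2 = 54.
This falls in the class [5, 10): L = 5, F = 24, f = 34, h = 5.
Median ≈ 5 + ((54 − 24) / 34) × 5 = 9.4118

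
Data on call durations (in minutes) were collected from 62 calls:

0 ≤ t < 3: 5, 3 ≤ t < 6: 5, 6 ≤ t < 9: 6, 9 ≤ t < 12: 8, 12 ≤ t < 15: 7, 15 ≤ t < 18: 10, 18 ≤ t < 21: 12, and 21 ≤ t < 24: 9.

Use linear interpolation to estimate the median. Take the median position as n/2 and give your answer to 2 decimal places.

Cumulative frequencies: 5, 10, 16, 24, 31, 41, 53, 62
n = 62; position = n/2 = 31.
This falls in the class 12 ≤ t < 15: L = 12, F = 24, f = 7, h = 3.
Median ≈ 12 + ((31 − 24) / 7) × 3 = 15.0000

15.00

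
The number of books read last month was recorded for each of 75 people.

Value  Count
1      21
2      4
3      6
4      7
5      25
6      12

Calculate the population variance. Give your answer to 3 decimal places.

Values: 1, 2, 3, 4, 5, 6
n = 75, Σfx = 272, mean = 3.6267
Σfx² = 1260
Σf(x − x̄)² = Σfx² − (Σfx)²/n = 1260 − 272²/75 = 273.5467
Population variance = 273.5467 / 75 = 3.6473

3.647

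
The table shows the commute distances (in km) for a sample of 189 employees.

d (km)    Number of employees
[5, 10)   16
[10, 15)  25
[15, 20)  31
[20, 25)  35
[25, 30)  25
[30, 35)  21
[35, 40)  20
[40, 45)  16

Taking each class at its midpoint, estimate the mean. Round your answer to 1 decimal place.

Midpoints: 7.5, 12.5, 17.5, 22.5, 27.5, 32.5, 37.5, 42.5
Σfm = 16×7.5 + 25×12.5 + 31×17.5 + 35×22.5 + 25×27.5 + 21×32.5 + 20×37.5 + 16×42.5 = 4562.5
n = Σf = 189
Mean = 4562.5 / 189 = 24.1402

24.1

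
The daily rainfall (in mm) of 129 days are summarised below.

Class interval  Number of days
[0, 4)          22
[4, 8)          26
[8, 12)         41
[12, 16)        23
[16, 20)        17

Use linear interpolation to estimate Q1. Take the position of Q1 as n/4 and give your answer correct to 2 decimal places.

5.58

Cumulative frequencies: 22, 48, 89, 112, 129
n = 129; position = n/4 = 32.25.
This falls in the class [4, 8): L = 4, F = 22, f = 26, h = 4.
Lower quartile ≈ 4 + ((32.25 − 22) / 26) × 4 = 5.5769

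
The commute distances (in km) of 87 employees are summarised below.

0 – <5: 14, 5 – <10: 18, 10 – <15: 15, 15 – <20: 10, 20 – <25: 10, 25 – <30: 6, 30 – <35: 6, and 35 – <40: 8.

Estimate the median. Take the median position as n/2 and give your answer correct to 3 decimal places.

Cumulative frequencies: 14, 32, 47, 57, 67, 73, 79, 87
n = 87; position = n/2 = 43.5.
This falls in the class 10 – <15: L = 10, F = 32, f = 15, h = 5.
Median ≈ 10 + ((43.5 − 32) / 15) × 5 = 13.8333

13.833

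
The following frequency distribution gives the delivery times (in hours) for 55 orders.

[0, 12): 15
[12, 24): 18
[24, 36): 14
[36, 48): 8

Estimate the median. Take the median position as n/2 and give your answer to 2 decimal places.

20.33

Cumulative frequencies: 15, 33, 47, 55
n = 55; position = n/2 = 27.5.
This falls in the class [12, 24): L = 12, F = 15, f = 18, h = 12.
Median ≈ 12 + ((27.5 − 15) / 18) × 12 = 20.3333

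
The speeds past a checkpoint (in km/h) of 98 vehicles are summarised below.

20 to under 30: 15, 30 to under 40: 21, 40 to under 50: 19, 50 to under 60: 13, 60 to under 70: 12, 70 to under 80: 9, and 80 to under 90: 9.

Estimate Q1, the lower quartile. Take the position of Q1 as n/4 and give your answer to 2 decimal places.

34.52

Cumulative frequencies: 15, 36, 55, 68, 80, 89, 98
n = 98; position = n/4 = 24.5.
This falls in the class 30 to under 40: L = 30, F = 15, f = 21, h = 10.
Lower quartile ≈ 30 + ((24.5 − 15) / 21) × 10 = 34.5238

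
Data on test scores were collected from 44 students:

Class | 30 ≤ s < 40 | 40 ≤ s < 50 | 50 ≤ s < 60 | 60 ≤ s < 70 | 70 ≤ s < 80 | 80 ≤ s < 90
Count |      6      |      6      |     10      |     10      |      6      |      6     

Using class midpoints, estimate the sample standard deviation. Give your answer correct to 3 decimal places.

15.775

Midpoints: 35, 45, 55, 65, 75, 85
n = 44, Σfm = 2640, mean = 60.0000
Σfm² = 169100
Σf(m − x̄)² = Σfm² − (Σfm)²/n = 169100 − 2640²/44 = 10700.0000
Sample variance = 10700.0000 / 43 = 248.8372
Standard deviation = √248.8372 = 15.7746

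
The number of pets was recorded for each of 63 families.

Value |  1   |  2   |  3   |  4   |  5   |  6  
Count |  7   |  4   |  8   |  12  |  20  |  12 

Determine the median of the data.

5

Cumulative frequencies: 7, 11, 19, 31, 51, 63
n = 63, so the median is the value in position (n+1)/2 = 32.
Position 32 falls at value 5.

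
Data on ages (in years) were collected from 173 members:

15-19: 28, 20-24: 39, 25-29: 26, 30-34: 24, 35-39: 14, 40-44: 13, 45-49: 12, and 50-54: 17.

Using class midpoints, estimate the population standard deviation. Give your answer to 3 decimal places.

11.205

Midpoints: 17, 22, 27, 32, 37, 42, 47, 52
n = 173, Σfm = 5316, mean = 30.7283
Σfm² = 185072
Σf(m − x̄)² = Σfm² − (Σfm)²/n = 185072 − 5316²/173 = 21720.2312
Population variance = 21720.2312 / 173 = 125.5505
Standard deviation = √125.5505 = 11.2049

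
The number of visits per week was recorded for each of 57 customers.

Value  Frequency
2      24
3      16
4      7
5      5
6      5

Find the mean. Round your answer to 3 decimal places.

Values: 2, 3, 4, 5, 6
Σfx = 24×2 + 16×3 + 7×4 + 5×5 + 5×6 = 179
n = Σf = 57
Mean = 179 / 57 = 3.1404

3.140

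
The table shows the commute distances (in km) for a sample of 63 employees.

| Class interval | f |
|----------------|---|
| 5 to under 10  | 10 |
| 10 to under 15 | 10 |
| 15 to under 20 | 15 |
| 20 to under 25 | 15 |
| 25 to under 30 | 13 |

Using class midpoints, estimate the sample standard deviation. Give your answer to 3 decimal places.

Midpoints: 7.5, 12.5, 17.5, 22.5, 27.5
n = 63, Σfm = 1157.5, mean = 18.3730
Σfm² = 24143.75
Σf(m − x̄)² = Σfm² − (Σfm)²/n = 24143.75 − 1157.5²/63 = 2876.9841
Sample variance = 2876.9841 / 62 = 46.4030
Standard deviation = √46.4030 = 6.8120

6.812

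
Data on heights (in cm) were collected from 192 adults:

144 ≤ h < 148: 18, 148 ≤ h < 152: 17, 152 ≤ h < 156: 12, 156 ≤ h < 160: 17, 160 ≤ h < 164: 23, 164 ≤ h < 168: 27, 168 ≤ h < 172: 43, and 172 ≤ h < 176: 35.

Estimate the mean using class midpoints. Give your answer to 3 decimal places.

Midpoints: 146, 150, 154, 158, 162, 166, 170, 174
Σfm = 18×146 + 17×150 + 12×154 + 17×158 + 23×162 + 27×166 + 43×170 + 35×174 = 31320
n = Σf = 192
Mean = 31320 / 192 = 163.1250

163.125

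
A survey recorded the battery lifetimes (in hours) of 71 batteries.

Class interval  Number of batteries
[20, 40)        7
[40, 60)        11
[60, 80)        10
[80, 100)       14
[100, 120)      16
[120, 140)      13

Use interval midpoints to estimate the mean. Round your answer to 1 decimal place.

86.9

Midpoints: 30, 50, 70, 90, 110, 130
Σfm = 7×30 + 11×50 + 10×70 + 14×90 + 16×110 + 13×130 = 6170
n = Σf = 71
Mean = 6170 / 71 = 86.9014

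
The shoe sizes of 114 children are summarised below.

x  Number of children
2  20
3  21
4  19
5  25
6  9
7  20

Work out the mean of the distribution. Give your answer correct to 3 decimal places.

Values: 2, 3, 4, 5, 6, 7
Σfx = 20×2 + 21×3 + 19×4 + 25×5 + 9×6 + 20×7 = 498
n = Σf = 114
Mean = 498 / 114 = 4.3684

4.368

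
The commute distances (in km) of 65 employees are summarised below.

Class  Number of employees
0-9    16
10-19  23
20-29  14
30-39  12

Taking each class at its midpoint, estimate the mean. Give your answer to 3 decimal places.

Midpoints: 4.5, 14.5, 24.5, 34.5
Σfm = 16×4.5 + 23×14.5 + 14×24.5 + 12×34.5 = 1162.5
n = Σf = 65
Mean = 1162.5 / 65 = 17.8846

17.885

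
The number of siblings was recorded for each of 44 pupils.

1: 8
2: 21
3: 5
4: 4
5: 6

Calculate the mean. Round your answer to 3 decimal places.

Values: 1, 2, 3, 4, 5
Σfx = 8×1 + 21×2 + 5×3 + 4×4 + 6×5 = 111
n = Σf = 44
Mean = 111 / 44 = 2.5227

2.523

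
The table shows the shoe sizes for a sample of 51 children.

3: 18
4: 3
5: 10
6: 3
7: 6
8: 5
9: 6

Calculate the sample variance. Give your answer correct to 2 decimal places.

4.77

Values: 3, 4, 5, 6, 7, 8, 9
n = 51, Σfx = 270, mean = 5.2941
Σfx² = 1668
Σf(x − x̄)² = Σfx² − (Σfx)²/n = 1668 − 270²/51 = 238.5882
Sample variance = 238.5882 / 50 = 4.7718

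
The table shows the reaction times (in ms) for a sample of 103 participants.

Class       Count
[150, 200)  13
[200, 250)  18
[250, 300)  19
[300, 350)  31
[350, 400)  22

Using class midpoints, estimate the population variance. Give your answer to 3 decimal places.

4360.920

Midpoints: 175, 225, 275, 325, 375
n = 103, Σfm = 29875, mean = 290.0485
Σfm² = 9114375
Σf(m − x̄)² = Σfm² − (Σfm)²/n = 9114375 − 29875²/103 = 449174.7573
Population variance = 449174.7573 / 103 = 4360.9200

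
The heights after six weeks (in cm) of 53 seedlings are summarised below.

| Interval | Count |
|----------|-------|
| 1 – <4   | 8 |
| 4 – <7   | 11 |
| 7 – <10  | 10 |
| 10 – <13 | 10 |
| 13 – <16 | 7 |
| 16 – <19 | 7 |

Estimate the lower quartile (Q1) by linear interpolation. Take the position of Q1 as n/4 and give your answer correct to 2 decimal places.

5.43

Cumulative frequencies: 8, 19, 29, 39, 46, 53
n = 53; position = n/4 = 13.25.
This falls in the class 4 – <7: L = 4, F = 8, f = 11, h = 3.
Lower quartile ≈ 4 + ((13.25 − 8) / 11) × 3 = 5.4318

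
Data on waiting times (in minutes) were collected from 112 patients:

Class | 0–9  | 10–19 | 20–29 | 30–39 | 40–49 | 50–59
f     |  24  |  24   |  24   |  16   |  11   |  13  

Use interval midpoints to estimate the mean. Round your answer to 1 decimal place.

Midpoints: 4.5, 14.5, 24.5, 34.5, 44.5, 54.5
Σfm = 24×4.5 + 24×14.5 + 24×24.5 + 16×34.5 + 11×44.5 + 13×54.5 = 2794
n = Σf = 112
Mean = 2794 / 112 = 24.9464

24.9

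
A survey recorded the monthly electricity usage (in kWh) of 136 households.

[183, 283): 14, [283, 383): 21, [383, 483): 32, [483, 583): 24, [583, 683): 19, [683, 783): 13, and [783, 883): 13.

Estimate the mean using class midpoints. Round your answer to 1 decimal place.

Midpoints: 233, 333, 433, 533, 633, 733, 833
Σfm = 14×233 + 21×333 + 32×433 + 24×533 + 19×633 + 13×733 + 13×833 = 69288
n = Σf = 136
Mean = 69288 / 136 = 509.4706

509.5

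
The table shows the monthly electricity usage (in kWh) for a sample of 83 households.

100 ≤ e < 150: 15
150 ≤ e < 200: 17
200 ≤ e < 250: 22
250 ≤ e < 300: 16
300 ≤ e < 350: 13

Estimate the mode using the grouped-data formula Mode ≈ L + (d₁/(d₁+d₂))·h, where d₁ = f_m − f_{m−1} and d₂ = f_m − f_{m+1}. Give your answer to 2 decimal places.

Modal class: 200 ≤ e < 250 (highest frequency 22).
d₁ = 22 − 17 = 5, d₂ = 22 − 16 = 6
Mode ≈ 200 + (5/(5+6)) × 50 = 200 + 22.7273 = 222.7273

222.73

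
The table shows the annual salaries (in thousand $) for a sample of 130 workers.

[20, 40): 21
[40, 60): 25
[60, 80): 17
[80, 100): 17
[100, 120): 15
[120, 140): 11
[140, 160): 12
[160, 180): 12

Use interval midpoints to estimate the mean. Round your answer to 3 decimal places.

88.615

Midpoints: 30, 50, 70, 90, 110, 130, 150, 170
Σfm = 21×30 + 25×50 + 17×70 + 17×90 + 15×110 + 11×130 + 12×150 + 12×170 = 11520
n = Σf = 130
Mean = 11520 / 130 = 88.6154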